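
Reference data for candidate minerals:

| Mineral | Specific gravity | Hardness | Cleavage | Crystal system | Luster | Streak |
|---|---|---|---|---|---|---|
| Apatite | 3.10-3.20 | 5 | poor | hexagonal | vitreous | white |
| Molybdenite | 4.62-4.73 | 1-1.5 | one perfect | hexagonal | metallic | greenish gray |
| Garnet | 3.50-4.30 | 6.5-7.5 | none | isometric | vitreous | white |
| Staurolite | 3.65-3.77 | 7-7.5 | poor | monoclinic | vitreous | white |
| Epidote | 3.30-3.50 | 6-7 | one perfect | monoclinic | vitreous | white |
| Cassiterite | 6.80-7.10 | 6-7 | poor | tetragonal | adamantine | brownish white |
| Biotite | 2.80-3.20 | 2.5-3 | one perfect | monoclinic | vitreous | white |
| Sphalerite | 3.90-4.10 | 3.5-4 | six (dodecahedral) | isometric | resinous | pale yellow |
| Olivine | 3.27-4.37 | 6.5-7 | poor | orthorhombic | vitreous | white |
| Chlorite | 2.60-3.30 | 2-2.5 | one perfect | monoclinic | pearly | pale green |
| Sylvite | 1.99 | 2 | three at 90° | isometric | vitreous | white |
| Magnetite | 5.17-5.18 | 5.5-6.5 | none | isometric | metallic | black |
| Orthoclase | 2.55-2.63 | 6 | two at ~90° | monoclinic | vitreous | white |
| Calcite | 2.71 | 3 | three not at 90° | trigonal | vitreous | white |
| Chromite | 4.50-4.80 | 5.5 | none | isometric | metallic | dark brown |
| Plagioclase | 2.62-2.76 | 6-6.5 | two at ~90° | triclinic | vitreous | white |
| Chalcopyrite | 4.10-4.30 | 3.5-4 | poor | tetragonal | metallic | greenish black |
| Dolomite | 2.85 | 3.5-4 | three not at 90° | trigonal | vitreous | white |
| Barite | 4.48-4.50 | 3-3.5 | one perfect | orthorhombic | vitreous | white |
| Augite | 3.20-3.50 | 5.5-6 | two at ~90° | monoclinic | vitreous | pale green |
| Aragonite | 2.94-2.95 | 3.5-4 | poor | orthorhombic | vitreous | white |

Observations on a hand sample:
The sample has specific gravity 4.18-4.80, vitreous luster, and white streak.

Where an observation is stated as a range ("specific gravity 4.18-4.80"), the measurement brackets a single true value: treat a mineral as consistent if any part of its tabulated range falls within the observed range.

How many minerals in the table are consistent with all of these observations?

3

Specific gravity 4.18-4.80: only Molybdenite, Garnet, Olivine, Chromite, Chalcopyrite, Barite remain.
Vitreous luster is inconsistent with Molybdenite, Chromite, Chalcopyrite.
White streak: all remaining candidates fit.
The minerals that satisfy all observations are Barite, Garnet, Olivine.
That is 3 minerals.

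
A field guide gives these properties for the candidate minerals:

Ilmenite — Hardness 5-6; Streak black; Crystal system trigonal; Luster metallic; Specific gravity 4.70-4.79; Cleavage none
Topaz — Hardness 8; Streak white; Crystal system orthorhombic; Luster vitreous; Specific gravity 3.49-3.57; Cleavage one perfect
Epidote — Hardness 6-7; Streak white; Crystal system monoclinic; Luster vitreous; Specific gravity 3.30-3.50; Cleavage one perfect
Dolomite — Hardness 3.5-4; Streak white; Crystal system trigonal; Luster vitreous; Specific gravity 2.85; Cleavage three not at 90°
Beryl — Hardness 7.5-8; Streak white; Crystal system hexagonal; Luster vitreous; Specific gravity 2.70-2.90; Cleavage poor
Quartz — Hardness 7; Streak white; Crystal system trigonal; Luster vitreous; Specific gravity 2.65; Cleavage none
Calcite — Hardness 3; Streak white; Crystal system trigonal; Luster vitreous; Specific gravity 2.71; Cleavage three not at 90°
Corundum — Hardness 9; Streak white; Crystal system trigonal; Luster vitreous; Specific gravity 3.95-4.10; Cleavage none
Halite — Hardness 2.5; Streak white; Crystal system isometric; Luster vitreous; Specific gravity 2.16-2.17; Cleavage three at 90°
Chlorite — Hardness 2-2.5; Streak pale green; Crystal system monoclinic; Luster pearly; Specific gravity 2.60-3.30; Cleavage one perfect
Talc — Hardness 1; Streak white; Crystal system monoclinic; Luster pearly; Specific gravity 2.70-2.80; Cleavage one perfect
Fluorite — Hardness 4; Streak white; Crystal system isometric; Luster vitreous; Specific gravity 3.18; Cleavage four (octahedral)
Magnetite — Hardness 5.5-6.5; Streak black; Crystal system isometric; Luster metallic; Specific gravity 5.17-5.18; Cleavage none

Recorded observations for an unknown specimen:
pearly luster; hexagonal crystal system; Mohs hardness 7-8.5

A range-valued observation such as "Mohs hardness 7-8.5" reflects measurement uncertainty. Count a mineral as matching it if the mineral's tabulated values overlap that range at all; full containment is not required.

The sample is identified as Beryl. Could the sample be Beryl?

Pearly luster — Beryl has vitreous luster; which does not match.
Hexagonal crystal system — fits Beryl (hexagonal system).
Mohs hardness 7-8.5 — fits Beryl (hardness 7.5-8).
Beryl is excluded by the luster.

Inconsistent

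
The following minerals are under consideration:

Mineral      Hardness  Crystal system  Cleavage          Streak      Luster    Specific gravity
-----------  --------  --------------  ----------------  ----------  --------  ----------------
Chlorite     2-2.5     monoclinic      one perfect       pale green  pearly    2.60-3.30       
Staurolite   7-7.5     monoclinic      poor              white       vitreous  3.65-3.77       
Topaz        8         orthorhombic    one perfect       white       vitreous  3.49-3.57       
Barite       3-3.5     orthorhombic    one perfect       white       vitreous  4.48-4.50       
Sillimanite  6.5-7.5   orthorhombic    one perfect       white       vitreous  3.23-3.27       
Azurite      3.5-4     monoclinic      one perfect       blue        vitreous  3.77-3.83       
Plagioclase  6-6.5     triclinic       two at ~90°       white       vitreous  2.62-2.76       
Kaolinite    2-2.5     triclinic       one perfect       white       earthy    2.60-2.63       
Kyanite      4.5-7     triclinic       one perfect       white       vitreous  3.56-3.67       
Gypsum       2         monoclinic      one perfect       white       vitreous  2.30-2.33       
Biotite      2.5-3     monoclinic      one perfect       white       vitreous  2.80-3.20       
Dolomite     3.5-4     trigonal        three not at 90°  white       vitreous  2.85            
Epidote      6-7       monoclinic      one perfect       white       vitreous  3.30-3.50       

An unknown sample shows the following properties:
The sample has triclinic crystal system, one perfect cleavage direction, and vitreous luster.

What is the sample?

Triclinic crystal system: only Plagioclase, Kaolinite, Kyanite remain.
One perfect cleavage direction excludes Plagioclase.
Vitreous luster excludes Kaolinite.
Only Kyanite satisfies all observations.

Kyanite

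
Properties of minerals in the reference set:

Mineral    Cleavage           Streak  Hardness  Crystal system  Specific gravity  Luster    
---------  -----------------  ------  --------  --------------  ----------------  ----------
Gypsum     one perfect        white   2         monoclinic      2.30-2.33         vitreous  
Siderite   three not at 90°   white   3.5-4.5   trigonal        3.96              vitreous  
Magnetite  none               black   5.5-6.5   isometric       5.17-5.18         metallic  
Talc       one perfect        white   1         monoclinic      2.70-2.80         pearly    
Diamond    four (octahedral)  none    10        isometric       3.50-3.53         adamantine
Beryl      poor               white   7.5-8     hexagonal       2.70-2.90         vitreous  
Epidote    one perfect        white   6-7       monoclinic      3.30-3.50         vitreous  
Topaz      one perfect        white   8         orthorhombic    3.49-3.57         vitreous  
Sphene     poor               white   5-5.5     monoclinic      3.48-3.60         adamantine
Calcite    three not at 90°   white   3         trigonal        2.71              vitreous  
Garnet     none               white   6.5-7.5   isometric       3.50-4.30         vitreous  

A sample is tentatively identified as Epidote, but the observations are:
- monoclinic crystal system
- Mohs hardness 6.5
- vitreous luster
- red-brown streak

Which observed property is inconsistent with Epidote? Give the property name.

Monoclinic crystal system: Epidote has monoclinic system — within range.
Mohs hardness 6.5: Epidote has hardness 6-7 — within range.
Vitreous luster: Epidote has vitreous luster — within range.
Red-brown streak: Epidote has white streak — outside the reference range.
Only the streak is inconsistent.

streak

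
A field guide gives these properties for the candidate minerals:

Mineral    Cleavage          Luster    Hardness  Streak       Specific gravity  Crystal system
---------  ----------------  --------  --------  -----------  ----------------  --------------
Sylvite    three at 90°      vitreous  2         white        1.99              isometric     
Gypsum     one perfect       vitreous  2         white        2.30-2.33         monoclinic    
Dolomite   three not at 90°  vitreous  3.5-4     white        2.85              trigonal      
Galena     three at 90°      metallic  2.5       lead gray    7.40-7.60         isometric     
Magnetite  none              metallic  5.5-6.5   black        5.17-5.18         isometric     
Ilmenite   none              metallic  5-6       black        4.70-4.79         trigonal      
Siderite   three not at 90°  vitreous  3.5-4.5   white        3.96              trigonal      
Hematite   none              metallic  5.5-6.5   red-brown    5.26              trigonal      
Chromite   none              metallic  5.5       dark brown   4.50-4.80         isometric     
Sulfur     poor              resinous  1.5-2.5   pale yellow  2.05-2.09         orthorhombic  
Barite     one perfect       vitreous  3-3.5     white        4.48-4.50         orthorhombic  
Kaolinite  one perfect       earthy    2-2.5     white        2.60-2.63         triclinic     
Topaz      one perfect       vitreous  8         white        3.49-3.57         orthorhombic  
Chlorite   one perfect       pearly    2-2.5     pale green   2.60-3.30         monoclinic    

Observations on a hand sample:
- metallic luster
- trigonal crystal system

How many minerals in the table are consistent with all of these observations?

Metallic luster: leaves Galena, Magnetite, Ilmenite, Hematite, Chromite.
Trigonal crystal system: only Ilmenite, Hematite remain.
Remaining candidates: Hematite, Ilmenite.
That is 2 minerals.

2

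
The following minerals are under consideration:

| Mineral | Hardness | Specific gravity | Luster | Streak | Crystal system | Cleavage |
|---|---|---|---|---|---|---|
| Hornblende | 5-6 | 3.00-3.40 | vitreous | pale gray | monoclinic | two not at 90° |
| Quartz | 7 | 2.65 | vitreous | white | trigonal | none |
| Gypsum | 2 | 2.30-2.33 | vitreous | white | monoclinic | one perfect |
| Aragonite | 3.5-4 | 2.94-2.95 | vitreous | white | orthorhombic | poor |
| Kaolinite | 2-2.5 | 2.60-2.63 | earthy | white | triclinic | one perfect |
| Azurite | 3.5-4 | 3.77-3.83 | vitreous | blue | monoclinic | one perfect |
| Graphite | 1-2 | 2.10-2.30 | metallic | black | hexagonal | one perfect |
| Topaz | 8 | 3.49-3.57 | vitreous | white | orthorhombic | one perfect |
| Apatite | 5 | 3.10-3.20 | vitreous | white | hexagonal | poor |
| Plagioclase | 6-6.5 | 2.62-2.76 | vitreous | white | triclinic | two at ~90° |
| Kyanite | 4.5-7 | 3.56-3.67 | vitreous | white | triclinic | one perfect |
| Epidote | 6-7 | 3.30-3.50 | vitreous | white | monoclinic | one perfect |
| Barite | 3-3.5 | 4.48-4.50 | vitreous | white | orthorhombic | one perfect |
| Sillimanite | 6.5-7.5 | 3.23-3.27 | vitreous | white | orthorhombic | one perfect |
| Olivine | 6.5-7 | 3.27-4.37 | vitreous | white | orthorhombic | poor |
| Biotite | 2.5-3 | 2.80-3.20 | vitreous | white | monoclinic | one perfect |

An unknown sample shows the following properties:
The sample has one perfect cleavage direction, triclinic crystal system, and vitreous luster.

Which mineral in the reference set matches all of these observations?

Kyanite

One perfect cleavage direction is inconsistent with Hornblende, Quartz, Aragonite, Apatite, Plagioclase, Olivine.
Triclinic crystal system — Kaolinite, Kyanite remain.
Vitreous luster rules out Kaolinite.
The only mineral consistent with every observation is Kyanite.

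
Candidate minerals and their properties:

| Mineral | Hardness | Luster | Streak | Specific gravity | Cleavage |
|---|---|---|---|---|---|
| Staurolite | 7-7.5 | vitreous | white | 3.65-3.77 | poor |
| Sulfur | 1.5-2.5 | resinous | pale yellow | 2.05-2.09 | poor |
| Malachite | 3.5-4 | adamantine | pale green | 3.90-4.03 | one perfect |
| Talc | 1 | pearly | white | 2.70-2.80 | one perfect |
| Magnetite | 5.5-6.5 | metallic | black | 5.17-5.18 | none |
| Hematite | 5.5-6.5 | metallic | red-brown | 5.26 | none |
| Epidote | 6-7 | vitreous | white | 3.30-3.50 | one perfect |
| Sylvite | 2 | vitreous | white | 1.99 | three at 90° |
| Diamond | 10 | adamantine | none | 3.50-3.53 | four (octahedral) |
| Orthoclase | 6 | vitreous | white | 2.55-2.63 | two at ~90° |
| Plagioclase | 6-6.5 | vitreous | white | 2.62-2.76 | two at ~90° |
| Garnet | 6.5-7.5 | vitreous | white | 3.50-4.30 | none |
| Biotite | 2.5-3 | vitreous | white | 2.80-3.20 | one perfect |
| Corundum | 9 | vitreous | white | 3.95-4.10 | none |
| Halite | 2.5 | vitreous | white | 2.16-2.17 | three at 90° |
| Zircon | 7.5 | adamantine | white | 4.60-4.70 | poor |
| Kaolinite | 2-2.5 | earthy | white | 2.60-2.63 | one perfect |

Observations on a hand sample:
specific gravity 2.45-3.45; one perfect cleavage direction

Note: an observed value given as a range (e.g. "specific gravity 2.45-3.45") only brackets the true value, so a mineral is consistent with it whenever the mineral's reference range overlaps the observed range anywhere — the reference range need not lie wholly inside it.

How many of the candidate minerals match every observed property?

Specific gravity 2.45-3.45: Talc, Epidote, Orthoclase, Plagioclase, Biotite, Kaolinite remain.
One perfect cleavage direction eliminates Orthoclase, Plagioclase.
Consistent with every observation: Biotite, Epidote, Kaolinite, Talc.
That is 4 minerals.

4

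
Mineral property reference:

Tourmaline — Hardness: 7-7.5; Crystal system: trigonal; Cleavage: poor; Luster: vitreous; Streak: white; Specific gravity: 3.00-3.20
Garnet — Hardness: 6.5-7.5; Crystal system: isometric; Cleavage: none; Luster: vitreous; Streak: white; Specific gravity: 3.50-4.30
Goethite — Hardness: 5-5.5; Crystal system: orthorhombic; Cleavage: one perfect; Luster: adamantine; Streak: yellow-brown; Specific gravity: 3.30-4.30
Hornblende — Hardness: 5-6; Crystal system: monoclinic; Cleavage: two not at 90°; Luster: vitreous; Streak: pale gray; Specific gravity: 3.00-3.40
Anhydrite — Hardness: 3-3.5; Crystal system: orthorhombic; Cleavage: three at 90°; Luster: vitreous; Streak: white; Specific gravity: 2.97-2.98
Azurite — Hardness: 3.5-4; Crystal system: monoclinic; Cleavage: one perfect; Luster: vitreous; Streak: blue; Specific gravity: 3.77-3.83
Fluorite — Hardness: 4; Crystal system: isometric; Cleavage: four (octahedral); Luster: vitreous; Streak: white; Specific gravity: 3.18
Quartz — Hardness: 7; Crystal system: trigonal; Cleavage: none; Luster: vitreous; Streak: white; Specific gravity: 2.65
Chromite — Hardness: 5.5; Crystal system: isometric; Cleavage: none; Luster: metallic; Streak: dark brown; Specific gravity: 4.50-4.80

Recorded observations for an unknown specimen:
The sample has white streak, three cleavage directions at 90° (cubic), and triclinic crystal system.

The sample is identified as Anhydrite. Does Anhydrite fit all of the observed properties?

Inconsistent

White streak — matches Anhydrite (white streak).
Three cleavage directions at 90° (cubic) — matches Anhydrite (cleavage three at 90°).
Triclinic crystal system — Anhydrite has orthorhombic system; a mismatch.
Crystal system alone is enough to reject Anhydrite.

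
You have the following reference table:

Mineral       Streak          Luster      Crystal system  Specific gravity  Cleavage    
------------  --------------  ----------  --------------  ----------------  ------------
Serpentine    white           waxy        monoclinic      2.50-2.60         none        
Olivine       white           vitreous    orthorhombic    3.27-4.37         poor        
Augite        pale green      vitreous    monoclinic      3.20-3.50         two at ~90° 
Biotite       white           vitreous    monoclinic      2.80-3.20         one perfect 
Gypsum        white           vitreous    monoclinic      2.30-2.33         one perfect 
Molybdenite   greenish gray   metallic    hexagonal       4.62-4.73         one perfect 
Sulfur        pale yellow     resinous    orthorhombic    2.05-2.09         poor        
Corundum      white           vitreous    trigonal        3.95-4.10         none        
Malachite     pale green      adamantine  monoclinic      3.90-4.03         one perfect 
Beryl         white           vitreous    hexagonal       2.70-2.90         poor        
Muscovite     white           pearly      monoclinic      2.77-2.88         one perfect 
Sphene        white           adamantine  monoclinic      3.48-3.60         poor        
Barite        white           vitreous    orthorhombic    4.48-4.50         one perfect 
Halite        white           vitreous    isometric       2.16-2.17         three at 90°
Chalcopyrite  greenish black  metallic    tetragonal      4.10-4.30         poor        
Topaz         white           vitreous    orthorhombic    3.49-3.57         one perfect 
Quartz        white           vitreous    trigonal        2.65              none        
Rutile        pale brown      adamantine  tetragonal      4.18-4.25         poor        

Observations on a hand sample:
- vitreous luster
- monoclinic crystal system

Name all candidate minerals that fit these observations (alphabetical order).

Augite, Biotite, Gypsum

Vitreous luster: Olivine, Augite, Biotite, Gypsum, Corundum, Beryl, Barite, Halite, Topaz, Quartz remain.
Monoclinic crystal system: only Augite, Biotite, Gypsum remain.
Remaining candidates: Augite, Biotite, Gypsum.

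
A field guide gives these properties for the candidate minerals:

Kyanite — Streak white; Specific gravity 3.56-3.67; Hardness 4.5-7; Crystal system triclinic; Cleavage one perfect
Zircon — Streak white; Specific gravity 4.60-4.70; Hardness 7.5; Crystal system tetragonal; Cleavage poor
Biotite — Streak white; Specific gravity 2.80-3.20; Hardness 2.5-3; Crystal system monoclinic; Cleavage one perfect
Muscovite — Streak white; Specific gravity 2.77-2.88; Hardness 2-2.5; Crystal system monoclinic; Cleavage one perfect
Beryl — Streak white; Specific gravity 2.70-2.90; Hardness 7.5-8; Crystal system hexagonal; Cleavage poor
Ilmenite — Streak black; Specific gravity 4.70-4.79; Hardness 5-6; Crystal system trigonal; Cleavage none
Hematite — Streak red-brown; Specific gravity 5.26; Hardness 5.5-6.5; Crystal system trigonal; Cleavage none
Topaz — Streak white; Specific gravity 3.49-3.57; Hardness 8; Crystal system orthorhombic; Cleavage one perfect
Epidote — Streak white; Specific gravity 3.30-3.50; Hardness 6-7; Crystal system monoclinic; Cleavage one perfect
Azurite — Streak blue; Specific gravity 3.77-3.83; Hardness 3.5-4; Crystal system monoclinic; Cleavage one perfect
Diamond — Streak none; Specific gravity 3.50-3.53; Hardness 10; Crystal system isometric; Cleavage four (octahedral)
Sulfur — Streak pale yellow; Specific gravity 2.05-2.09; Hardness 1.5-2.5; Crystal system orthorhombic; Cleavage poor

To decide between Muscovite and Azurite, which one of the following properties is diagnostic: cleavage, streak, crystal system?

Cleavage: both one perfect — same for both.
Streak: Muscovite white, Azurite blue — these differ.
Crystal system: both monoclinic — same for both.
Streak is the diagnostic property here.

streak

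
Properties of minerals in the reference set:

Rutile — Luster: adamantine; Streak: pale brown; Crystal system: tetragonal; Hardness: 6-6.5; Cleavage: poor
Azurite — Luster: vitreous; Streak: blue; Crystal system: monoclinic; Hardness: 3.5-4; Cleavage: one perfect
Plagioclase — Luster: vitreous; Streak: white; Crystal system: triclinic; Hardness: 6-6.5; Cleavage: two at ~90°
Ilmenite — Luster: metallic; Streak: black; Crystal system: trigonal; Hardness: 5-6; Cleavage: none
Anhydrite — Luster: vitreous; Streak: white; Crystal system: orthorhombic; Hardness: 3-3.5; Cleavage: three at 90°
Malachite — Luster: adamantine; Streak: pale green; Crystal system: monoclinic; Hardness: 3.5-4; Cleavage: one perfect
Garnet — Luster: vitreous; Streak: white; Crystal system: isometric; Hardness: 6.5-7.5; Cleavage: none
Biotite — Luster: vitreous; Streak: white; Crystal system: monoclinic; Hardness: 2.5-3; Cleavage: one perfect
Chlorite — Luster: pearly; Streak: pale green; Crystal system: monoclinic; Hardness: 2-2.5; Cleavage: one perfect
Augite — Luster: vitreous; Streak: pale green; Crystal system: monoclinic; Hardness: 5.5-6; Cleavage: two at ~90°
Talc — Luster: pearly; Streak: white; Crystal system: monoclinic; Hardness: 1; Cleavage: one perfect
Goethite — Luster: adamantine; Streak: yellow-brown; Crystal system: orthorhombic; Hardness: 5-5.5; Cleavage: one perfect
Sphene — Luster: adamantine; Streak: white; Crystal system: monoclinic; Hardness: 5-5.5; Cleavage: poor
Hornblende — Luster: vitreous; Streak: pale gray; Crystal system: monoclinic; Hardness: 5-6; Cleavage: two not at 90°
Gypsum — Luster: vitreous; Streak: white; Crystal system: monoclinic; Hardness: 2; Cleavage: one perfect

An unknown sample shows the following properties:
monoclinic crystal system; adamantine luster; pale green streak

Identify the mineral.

Malachite

Monoclinic crystal system eliminates Rutile, Plagioclase, Ilmenite, Anhydrite, Garnet, Goethite.
Adamantine luster — leaves Malachite, Sphene.
Pale green streak rules out Sphene.
The only mineral consistent with every observation is Malachite.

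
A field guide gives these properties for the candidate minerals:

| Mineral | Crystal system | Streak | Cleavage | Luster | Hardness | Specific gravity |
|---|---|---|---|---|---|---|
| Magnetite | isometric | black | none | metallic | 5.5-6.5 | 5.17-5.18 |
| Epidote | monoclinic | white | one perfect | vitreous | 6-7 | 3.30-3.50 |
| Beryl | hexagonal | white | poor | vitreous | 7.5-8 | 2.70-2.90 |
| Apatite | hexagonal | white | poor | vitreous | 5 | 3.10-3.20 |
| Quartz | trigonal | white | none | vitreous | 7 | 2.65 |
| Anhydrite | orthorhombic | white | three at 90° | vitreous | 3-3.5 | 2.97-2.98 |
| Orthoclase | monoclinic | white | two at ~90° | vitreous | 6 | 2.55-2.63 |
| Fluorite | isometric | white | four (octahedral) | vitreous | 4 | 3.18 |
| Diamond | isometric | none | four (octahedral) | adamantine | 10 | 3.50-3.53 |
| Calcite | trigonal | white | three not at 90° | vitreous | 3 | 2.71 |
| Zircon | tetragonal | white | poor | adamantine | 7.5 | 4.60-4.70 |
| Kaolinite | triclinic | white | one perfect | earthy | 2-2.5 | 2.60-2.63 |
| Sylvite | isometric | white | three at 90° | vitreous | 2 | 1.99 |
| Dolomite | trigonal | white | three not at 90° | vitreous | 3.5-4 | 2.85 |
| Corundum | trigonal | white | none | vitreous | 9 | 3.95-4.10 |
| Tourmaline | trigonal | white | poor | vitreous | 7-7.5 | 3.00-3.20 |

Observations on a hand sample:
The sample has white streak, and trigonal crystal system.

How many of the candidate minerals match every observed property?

5

White streak eliminates Magnetite, Diamond.
Trigonal crystal system — leaves Quartz, Calcite, Dolomite, Corundum, Tourmaline.
Consistent with every observation: Calcite, Corundum, Dolomite, Quartz, Tourmaline.
That is 5 minerals.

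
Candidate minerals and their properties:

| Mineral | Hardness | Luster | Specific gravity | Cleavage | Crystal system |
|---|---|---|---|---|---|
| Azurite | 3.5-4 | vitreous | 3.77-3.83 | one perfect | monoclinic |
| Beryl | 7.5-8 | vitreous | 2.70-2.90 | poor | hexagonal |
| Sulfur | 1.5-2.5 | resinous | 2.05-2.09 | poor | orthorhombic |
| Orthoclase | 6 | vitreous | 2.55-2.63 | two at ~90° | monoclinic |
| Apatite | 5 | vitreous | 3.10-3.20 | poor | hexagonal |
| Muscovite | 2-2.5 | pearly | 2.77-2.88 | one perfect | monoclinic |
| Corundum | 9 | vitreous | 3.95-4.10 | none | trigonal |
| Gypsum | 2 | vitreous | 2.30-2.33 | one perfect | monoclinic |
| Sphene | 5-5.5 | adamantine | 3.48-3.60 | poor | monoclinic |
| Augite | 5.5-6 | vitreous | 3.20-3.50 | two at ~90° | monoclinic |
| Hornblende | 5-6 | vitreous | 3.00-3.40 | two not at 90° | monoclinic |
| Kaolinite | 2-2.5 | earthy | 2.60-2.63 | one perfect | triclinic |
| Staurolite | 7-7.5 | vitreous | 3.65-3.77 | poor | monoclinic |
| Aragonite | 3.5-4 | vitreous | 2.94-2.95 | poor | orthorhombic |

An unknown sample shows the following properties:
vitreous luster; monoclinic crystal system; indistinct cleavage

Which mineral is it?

Vitreous luster is inconsistent with Sulfur, Muscovite, Sphene, Kaolinite.
Monoclinic crystal system excludes Beryl, Apatite, Corundum, Aragonite.
Indistinct cleavage: leaves Staurolite.
Only Staurolite satisfies all observations.

Staurolite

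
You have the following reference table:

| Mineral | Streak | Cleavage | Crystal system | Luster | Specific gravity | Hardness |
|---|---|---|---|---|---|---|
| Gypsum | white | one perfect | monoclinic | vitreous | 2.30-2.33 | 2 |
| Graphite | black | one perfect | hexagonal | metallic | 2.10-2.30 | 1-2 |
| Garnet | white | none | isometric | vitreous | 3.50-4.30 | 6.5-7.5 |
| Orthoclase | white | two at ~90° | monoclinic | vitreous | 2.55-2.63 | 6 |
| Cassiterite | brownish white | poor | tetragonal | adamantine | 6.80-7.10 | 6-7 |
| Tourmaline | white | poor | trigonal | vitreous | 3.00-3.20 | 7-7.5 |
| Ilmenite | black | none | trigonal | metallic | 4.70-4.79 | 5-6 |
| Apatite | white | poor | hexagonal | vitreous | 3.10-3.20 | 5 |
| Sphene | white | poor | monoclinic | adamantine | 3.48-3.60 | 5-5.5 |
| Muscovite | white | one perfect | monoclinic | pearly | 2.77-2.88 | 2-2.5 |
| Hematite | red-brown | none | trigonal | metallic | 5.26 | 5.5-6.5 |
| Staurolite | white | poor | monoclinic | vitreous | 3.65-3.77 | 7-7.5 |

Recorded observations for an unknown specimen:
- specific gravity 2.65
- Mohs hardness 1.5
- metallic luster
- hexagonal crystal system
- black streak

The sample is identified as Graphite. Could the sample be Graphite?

No

Specific gravity 2.65 — Graphite has SG 2.10-2.30; which does not match.
Mohs hardness 1.5 — matches Graphite (hardness 1-2).
Metallic luster — matches Graphite (metallic luster).
Hexagonal crystal system — matches Graphite (hexagonal system).
Black streak — matches Graphite (black streak).
Graphite is excluded by the specific gravity.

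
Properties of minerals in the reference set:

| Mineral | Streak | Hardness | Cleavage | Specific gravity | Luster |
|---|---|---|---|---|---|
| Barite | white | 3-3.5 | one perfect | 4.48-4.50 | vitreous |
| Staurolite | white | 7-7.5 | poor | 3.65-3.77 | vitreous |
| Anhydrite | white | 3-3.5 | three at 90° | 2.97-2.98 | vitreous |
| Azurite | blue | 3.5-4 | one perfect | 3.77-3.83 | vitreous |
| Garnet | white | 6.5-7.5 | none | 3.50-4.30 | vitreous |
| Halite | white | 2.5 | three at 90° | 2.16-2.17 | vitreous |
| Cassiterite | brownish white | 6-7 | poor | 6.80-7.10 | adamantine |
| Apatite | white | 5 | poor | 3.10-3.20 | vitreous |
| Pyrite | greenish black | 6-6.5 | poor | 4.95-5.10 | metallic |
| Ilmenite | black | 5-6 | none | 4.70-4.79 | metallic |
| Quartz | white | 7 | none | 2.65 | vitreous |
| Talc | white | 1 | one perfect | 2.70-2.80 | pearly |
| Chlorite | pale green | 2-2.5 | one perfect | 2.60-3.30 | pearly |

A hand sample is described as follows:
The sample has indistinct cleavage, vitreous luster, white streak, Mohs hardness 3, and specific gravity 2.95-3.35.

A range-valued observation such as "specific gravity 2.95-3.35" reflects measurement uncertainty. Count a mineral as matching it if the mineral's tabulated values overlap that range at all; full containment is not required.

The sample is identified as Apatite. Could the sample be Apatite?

Indistinct cleavage — fits Apatite (cleavage poor).
Vitreous luster — fits Apatite (vitreous luster).
White streak — fits Apatite (white streak).
Mohs hardness 3 — Apatite has hardness 5; which does not match.
Specific gravity 2.95-3.35 — fits Apatite (SG 3.10-3.20).
The hardness observation rules out Apatite.

Inconsistent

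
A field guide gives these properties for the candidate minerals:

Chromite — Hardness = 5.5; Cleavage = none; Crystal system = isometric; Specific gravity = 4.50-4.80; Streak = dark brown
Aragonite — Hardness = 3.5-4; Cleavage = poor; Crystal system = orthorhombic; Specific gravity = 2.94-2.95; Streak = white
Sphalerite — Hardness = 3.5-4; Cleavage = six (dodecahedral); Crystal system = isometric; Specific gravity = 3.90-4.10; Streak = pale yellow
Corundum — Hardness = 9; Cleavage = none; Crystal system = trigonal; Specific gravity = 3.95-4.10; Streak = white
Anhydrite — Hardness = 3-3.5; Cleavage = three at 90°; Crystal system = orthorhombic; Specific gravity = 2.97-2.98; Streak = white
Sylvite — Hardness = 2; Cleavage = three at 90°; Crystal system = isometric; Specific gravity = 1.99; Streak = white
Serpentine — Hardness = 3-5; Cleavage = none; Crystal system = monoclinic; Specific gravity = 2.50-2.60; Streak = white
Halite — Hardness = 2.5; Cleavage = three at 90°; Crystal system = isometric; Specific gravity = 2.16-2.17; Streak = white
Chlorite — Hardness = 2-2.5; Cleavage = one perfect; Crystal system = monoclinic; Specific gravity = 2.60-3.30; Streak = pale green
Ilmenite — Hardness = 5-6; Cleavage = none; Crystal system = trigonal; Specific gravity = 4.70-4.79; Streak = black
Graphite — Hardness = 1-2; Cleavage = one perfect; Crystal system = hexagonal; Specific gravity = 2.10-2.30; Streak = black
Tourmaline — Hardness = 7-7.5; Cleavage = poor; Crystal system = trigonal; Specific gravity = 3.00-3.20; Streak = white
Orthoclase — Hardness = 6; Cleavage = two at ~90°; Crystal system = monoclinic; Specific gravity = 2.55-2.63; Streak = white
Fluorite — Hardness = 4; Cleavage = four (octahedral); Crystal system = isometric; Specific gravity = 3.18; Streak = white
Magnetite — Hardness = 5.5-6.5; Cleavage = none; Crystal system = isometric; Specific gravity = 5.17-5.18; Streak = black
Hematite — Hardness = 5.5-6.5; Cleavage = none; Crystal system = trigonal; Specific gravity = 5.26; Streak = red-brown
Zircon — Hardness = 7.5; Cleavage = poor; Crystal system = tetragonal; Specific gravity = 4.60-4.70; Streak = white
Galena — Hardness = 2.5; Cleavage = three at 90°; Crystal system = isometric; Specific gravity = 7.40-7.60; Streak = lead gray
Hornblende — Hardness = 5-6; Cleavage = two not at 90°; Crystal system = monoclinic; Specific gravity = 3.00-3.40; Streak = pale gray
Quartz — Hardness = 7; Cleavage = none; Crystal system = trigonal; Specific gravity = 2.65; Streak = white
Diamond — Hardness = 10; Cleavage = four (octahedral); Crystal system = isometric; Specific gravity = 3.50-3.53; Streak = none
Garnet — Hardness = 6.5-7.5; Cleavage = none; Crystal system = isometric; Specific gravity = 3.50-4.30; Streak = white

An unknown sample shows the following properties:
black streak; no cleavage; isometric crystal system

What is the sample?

Black streak — Ilmenite, Graphite, Magnetite remain.
No cleavage rules out Graphite.
Isometric crystal system rules out Ilmenite.
The only mineral consistent with every observation is Magnetite.

Magnetite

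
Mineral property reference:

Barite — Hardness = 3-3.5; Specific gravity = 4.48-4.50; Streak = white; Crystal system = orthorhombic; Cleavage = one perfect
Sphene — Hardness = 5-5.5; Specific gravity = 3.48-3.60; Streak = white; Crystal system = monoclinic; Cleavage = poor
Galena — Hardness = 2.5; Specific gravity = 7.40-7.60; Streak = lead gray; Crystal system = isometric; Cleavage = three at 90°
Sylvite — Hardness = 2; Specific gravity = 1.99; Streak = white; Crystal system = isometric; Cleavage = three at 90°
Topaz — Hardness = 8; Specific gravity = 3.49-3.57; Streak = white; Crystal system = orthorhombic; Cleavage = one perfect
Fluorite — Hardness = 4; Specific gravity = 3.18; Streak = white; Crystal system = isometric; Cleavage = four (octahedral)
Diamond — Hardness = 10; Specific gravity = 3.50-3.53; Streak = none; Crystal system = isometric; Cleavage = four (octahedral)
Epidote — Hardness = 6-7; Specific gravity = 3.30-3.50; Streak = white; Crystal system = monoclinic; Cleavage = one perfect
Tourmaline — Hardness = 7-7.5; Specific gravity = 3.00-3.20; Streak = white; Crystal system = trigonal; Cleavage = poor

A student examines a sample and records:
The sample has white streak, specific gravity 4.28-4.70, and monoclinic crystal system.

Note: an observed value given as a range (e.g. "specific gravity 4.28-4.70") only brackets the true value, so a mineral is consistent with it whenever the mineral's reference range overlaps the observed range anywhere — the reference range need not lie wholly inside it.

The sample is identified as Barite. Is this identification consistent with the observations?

Inconsistent

White streak — consistent with Barite (white streak).
Specific gravity 4.28-4.70 — consistent with Barite (SG 4.48-4.50).
Monoclinic crystal system — Barite has orthorhombic system; inconsistent.
Barite is excluded by the crystal system.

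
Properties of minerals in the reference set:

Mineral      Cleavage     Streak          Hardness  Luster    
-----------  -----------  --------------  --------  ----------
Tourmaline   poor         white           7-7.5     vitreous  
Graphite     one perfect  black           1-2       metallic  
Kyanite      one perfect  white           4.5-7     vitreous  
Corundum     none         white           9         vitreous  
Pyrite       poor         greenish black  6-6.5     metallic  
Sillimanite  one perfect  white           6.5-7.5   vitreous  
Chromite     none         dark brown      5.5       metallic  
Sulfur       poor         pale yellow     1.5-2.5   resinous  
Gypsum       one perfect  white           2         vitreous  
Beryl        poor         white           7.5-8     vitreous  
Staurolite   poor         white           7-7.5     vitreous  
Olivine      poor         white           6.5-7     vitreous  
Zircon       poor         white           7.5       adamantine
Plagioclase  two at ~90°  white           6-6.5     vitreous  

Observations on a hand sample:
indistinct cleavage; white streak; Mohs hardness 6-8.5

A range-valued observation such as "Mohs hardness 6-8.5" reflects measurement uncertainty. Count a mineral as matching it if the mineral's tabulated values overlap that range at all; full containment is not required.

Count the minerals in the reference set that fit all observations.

5

Indistinct cleavage: leaves Tourmaline, Pyrite, Sulfur, Beryl, Staurolite, Olivine, Zircon.
White streak eliminates Pyrite, Sulfur.
Mohs hardness 6-8.5: every remaining candidate is consistent.
Consistent with every observation: Beryl, Olivine, Staurolite, Tourmaline, Zircon.
That is 5 minerals.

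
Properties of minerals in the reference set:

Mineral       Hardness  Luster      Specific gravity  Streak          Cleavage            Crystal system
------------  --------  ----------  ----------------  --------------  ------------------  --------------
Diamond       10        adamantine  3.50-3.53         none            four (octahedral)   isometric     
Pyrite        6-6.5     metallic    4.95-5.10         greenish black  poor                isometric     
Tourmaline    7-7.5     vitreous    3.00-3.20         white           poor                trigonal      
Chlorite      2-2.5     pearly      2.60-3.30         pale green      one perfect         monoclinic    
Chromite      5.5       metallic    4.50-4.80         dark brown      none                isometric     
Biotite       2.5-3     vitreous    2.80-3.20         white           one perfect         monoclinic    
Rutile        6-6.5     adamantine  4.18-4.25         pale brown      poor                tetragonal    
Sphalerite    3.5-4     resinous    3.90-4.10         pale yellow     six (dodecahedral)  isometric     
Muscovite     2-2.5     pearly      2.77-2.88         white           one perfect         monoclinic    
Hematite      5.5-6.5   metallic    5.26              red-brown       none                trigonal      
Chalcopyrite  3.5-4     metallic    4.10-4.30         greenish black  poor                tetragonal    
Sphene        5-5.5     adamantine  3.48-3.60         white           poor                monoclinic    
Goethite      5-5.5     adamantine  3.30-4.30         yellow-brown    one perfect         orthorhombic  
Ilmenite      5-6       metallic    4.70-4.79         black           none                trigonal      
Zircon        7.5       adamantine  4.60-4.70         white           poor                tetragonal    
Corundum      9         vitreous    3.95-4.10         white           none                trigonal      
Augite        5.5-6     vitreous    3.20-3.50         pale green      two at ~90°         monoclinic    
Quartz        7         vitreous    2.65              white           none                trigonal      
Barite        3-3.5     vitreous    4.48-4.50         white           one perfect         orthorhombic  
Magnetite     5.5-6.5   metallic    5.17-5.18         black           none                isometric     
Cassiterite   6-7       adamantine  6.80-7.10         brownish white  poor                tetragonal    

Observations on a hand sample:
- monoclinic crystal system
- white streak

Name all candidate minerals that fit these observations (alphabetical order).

Monoclinic crystal system: narrows the field to Chlorite, Biotite, Muscovite, Sphene, Augite.
White streak rules out Chlorite, Augite.
Consistent with every observation: Biotite, Muscovite, Sphene.

Biotite, Muscovite, Sphene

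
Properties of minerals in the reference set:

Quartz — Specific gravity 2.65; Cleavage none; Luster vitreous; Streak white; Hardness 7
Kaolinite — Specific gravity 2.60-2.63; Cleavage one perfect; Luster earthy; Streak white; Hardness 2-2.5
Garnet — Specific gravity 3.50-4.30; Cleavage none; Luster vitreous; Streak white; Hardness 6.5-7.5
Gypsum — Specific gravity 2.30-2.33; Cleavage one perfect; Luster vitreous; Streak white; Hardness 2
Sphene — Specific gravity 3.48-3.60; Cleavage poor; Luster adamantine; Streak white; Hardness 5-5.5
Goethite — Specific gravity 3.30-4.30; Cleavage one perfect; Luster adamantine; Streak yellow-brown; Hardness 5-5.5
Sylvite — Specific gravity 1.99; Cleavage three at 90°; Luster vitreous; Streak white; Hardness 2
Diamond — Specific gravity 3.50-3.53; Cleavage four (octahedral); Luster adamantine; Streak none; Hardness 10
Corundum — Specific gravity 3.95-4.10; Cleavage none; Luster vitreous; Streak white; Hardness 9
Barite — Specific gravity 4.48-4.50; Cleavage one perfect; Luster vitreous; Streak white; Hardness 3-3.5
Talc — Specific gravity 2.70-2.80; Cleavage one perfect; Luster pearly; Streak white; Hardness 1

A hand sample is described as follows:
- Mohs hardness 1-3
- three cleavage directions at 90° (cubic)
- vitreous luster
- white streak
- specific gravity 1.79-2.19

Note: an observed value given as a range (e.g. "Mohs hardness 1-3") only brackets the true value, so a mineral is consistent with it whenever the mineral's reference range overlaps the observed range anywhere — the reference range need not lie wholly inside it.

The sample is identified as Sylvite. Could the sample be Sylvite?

Mohs hardness 1-3 — fits Sylvite (hardness 2).
Three cleavage directions at 90° (cubic) — fits Sylvite (cleavage three at 90°).
Vitreous luster — fits Sylvite (vitreous luster).
White streak — fits Sylvite (white streak).
Specific gravity 1.79-2.19 — fits Sylvite (SG 1.99).
Every observed property is compatible with the reference values for Sylvite.

Yes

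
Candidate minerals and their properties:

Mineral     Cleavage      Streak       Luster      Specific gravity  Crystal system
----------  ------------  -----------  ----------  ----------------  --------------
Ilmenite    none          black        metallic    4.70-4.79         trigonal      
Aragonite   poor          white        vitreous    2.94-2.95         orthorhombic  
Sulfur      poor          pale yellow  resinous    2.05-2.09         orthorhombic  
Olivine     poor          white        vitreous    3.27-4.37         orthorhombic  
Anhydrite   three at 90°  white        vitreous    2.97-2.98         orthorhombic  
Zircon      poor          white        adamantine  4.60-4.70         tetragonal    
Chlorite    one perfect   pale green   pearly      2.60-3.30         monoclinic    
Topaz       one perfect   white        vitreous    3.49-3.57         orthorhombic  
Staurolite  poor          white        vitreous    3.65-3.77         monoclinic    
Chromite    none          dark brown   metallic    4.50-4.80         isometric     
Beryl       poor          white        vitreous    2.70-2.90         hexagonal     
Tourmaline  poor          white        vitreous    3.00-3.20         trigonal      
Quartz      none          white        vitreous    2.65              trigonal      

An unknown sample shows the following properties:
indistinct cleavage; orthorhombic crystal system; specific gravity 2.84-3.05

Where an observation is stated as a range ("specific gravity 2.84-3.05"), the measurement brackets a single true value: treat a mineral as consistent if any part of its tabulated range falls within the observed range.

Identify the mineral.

Indistinct cleavage rules out Ilmenite, Anhydrite, Chlorite, Topaz, Chromite, Quartz.
Orthorhombic crystal system — Aragonite, Sulfur, Olivine remain.
Specific gravity 2.84-3.05 — narrows the field to Aragonite.
The only mineral consistent with every observation is Aragonite.

Aragonite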